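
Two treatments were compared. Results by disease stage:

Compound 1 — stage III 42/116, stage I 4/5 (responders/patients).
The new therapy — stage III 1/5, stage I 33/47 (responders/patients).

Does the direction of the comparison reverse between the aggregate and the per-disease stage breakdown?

Stage III: Compound 1 42/116 = 36.2%, the new therapy 1/5 = 20.0% → Compound 1
Stage I: Compound 1 4/5 = 80.0%, the new therapy 33/47 = 70.2% → Compound 1
Overall: Compound 1 46/121 = 38.0%, the new therapy 34/52 = 65.4% → the new therapy
Compound 1 wins each disease group but the new therapy wins overall — the comparison reverses. Compound 1's patients skew toward stage III, which has a lower base rate.

Yes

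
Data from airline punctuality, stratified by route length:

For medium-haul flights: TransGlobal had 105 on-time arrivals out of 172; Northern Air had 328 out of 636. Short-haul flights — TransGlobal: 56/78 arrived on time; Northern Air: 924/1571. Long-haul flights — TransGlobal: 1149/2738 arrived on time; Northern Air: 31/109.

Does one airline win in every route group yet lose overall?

Medium-haul: TransGlobal 105/172 = 61.0%, Northern Air 328/636 = 51.6% → TransGlobal
Short-haul: TransGlobal 56/78 = 71.8%, Northern Air 924/1571 = 58.8% → TransGlobal
Long-haul: TransGlobal 1149/2738 = 42.0%, Northern Air 31/109 = 28.4% → TransGlobal
Overall: TransGlobal 1310/2988 = 43.8%, Northern Air 1283/2316 = 55.4% → Northern Air
TransGlobal wins each route group but Northern Air wins overall — the comparison reverses. TransGlobal's flights skew toward long-haul, which has a lower base rate.

Yes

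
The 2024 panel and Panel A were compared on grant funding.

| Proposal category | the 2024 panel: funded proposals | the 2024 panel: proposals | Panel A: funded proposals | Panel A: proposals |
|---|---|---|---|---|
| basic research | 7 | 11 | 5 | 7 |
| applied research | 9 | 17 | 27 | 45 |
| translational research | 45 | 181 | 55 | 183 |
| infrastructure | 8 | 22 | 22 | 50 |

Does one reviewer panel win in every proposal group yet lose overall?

No

Basic research: the 2024 panel 7/11 = 63.6%, Panel A 5/7 = 71.4% → Panel A
Applied research: the 2024 panel 9/17 = 52.9%, Panel A 27/45 = 60.0% → Panel A
Translational research: the 2024 panel 45/181 = 24.9%, Panel A 55/183 = 30.1% → Panel A
Infrastructure: the 2024 panel 8/22 = 36.4%, Panel A 22/50 = 44.0% → Panel A
Overall: the 2024 panel 69/231 = 29.9%, Panel A 109/285 = 38.2% → Panel A
Panel A wins overall and in every proposal group — no reversal.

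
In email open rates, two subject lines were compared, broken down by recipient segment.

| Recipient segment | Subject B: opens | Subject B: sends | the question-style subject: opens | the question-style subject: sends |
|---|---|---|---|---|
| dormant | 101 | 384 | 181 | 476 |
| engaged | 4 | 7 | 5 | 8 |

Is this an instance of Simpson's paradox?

Dormant: Subject B 101/384 = 26.3%, the question-style subject 181/476 = 38.0% → the question-style subject
Engaged: Subject B 4/7 = 57.1%, the question-style subject 5/8 = 62.5% → the question-style subject
Overall: Subject B 105/391 = 26.9%, the question-style subject 186/484 = 38.4% → the question-style subject
The question-style subject wins overall and in every recipient group — no reversal.

No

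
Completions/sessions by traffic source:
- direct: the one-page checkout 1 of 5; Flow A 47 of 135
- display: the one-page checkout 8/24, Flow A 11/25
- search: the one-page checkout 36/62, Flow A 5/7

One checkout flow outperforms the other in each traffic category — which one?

Direct: the one-page checkout 1/5 = 20.0%, Flow A 47/135 = 34.8% → Flow A
Display: the one-page checkout 8/24 = 33.3%, Flow A 11/25 = 44.0% → Flow A
Search: the one-page checkout 36/62 = 58.1%, Flow A 5/7 = 71.4% → Flow A
Flow A has the higher rate in all 3 groups.

Flow A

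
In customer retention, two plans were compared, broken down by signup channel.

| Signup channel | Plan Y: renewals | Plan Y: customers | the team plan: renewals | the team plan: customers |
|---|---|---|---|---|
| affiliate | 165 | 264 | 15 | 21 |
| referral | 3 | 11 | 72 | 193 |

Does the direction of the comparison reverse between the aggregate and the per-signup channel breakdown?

Yes

Affiliate: Plan Y 165/264 = 62.5%, the team plan 15/21 = 71.4% → the team plan
Referral: Plan Y 3/11 = 27.3%, the team plan 72/193 = 37.3% → the team plan
Overall: Plan Y 168/275 = 61.1%, the team plan 87/214 = 40.7% → Plan Y
The team plan wins each signup group but Plan Y wins overall — the comparison reverses. The team plan's customers skew toward referral, which has a lower base rate.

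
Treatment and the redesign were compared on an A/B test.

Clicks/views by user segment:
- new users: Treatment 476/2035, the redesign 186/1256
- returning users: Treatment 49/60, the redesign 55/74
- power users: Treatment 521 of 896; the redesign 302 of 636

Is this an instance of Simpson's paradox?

No

New users: Treatment 476/2035 = 23.4%, the redesign 186/1256 = 14.8% → Treatment
Returning users: Treatment 49/60 = 81.7%, the redesign 55/74 = 74.3% → Treatment
Power users: Treatment 521/896 = 58.1%, the redesign 302/636 = 47.5% → Treatment
Overall: Treatment 1046/2991 = 35.0%, the redesign 543/1966 = 27.6% → Treatment
Treatment wins overall and in every user group — no reversal.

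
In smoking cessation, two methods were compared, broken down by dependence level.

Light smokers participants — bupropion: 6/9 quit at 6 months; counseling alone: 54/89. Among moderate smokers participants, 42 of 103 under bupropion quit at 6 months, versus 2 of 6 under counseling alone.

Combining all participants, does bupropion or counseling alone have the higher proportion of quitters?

counseling alone

Light smokers: bupropion 6/9 = 66.7%, counseling alone 54/89 = 60.7% → bupropion
Moderate smokers: bupropion 42/103 = 40.8%, counseling alone 2/6 = 33.3% → bupropion
Overall: bupropion 48/112 = 42.9%, counseling alone 56/95 = 58.9% → counseling alone
(Bupropion wins every dependence group but counseling alone wins overall — bupropion's participants skew toward the low-rate moderate smokers group.)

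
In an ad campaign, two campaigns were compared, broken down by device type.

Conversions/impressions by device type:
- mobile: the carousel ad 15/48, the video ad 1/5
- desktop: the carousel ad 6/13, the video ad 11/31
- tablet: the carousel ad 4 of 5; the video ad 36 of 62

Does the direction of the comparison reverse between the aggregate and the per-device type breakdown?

Mobile: the carousel ad 15/48 = 31.2%, the video ad 1/5 = 20.0% → the carousel ad
Desktop: the carousel ad 6/13 = 46.2%, the video ad 11/31 = 35.5% → the carousel ad
Tablet: the carousel ad 4/5 = 80.0%, the video ad 36/62 = 58.1% → the carousel ad
Overall: the carousel ad 25/66 = 37.9%, the video ad 48/98 = 49.0% → the video ad
The carousel ad wins each device group but the video ad wins overall — the comparison reverses. The carousel ad's impressions skew toward mobile, which has a lower base rate.

Yes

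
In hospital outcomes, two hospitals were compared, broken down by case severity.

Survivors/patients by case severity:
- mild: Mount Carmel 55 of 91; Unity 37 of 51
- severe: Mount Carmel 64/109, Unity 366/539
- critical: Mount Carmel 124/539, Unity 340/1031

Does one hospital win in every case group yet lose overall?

Mild: Mount Carmel 55/91 = 60.4%, Unity 37/51 = 72.5% → Unity
Severe: Mount Carmel 64/109 = 58.7%, Unity 366/539 = 67.9% → Unity
Critical: Mount Carmel 124/539 = 23.0%, Unity 340/1031 = 33.0% → Unity
Overall: Mount Carmel 243/739 = 32.9%, Unity 743/1621 = 45.8% → Unity
Unity wins overall and in every case group — no reversal.

No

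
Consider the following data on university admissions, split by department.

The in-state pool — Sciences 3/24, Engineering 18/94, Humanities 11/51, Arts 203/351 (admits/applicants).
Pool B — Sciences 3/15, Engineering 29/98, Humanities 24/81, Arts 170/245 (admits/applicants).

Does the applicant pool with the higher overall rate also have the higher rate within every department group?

Sciences: the in-state pool 3/24 = 12.5%, Pool B 3/15 = 20.0% → Pool B
Engineering: the in-state pool 18/94 = 19.1%, Pool B 29/98 = 29.6% → Pool B
Humanities: the in-state pool 11/51 = 21.6%, Pool B 24/81 = 29.6% → Pool B
Arts: the in-state pool 203/351 = 57.8%, Pool B 170/245 = 69.4% → Pool B
Overall: the in-state pool 235/520 = 45.2%, Pool B 226/439 = 51.5% → Pool B
Pool B wins overall and in every department group — no reversal.

Yes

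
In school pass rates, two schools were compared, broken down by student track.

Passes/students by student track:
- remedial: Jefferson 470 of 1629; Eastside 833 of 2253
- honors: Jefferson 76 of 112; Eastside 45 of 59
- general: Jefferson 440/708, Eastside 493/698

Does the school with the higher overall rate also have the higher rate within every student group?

Yes

Remedial: Jefferson 470/1629 = 28.9%, Eastside 833/2253 = 37.0% → Eastside
Honors: Jefferson 76/112 = 67.9%, Eastside 45/59 = 76.3% → Eastside
General: Jefferson 440/708 = 62.1%, Eastside 493/698 = 70.6% → Eastside
Overall: Jefferson 986/2449 = 40.3%, Eastside 1371/3010 = 45.5% → Eastside
Eastside wins overall and in every student group — no reversal.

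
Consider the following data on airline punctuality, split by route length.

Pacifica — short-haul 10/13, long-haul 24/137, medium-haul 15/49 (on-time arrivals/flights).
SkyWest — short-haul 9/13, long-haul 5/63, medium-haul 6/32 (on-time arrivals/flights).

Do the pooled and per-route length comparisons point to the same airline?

Short-haul: Pacifica 10/13 = 76.9%, SkyWest 9/13 = 69.2% → Pacifica
Long-haul: Pacifica 24/137 = 17.5%, SkyWest 5/63 = 7.9% → Pacifica
Medium-haul: Pacifica 15/49 = 30.6%, SkyWest 6/32 = 18.8% → Pacifica
Overall: Pacifica 49/199 = 24.6%, SkyWest 20/108 = 18.5% → Pacifica
Pacifica wins overall and in every route group — no reversal.

Yes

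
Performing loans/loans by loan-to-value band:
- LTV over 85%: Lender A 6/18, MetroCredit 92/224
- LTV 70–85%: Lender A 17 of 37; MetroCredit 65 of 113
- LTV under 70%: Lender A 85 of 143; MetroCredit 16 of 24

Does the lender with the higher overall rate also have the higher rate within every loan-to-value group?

LTV over 85%: Lender A 6/18 = 33.3%, MetroCredit 92/224 = 41.1% → MetroCredit
LTV 70–85%: Lender A 17/37 = 45.9%, MetroCredit 65/113 = 57.5% → MetroCredit
LTV under 70%: Lender A 85/143 = 59.4%, MetroCredit 16/24 = 66.7% → MetroCredit
Overall: Lender A 108/198 = 54.5%, MetroCredit 173/361 = 47.9% → Lender A
MetroCredit wins each loan-to-value group but Lender A wins overall — the comparison reverses. MetroCredit's loans skew toward LTV over 85%, which has a lower base rate.

No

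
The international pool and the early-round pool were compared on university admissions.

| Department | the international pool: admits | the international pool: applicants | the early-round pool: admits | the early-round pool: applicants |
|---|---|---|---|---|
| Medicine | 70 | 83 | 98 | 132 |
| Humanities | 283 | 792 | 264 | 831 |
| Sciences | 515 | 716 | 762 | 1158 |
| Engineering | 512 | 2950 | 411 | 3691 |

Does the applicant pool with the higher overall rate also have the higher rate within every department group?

Yes

Medicine: the international pool 70/83 = 84.3%, the early-round pool 98/132 = 74.2% → the international pool
Humanities: the international pool 283/792 = 35.7%, the early-round pool 264/831 = 31.8% → the international pool
Sciences: the international pool 515/716 = 71.9%, the early-round pool 762/1158 = 65.8% → the international pool
Engineering: the international pool 512/2950 = 17.4%, the early-round pool 411/3691 = 11.1% → the international pool
Overall: the international pool 1380/4541 = 30.4%, the early-round pool 1535/5812 = 26.4% → the international pool
The international pool wins overall and in every department group — no reversal.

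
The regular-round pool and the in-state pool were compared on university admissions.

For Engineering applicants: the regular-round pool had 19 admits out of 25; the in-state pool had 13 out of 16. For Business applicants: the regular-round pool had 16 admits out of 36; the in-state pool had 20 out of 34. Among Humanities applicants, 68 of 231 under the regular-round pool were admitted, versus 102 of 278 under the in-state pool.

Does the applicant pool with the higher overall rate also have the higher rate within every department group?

Yes

Engineering: the regular-round pool 19/25 = 76.0%, the in-state pool 13/16 = 81.2% → the in-state pool
Business: the regular-round pool 16/36 = 44.4%, the in-state pool 20/34 = 58.8% → the in-state pool
Humanities: the regular-round pool 68/231 = 29.4%, the in-state pool 102/278 = 36.7% → the in-state pool
Overall: the regular-round pool 103/292 = 35.3%, the in-state pool 135/328 = 41.2% → the in-state pool
The in-state pool wins overall and in every department group — no reversal.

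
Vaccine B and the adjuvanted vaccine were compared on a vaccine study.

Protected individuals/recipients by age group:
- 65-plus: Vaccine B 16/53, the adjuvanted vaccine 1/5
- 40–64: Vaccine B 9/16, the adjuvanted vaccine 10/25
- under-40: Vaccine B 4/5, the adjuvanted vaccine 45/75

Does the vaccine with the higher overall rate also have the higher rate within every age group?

No

65-plus: Vaccine B 16/53 = 30.2%, the adjuvanted vaccine 1/5 = 20.0% → Vaccine B
40–64: Vaccine B 9/16 = 56.2%, the adjuvanted vaccine 10/25 = 40.0% → Vaccine B
Under-40: Vaccine B 4/5 = 80.0%, the adjuvanted vaccine 45/75 = 60.0% → Vaccine B
Overall: Vaccine B 29/74 = 39.2%, the adjuvanted vaccine 56/105 = 53.3% → the adjuvanted vaccine
Vaccine B wins each age group but the adjuvanted vaccine wins overall — the comparison reverses. Vaccine B's recipients skew toward 65-plus, which has a lower base rate.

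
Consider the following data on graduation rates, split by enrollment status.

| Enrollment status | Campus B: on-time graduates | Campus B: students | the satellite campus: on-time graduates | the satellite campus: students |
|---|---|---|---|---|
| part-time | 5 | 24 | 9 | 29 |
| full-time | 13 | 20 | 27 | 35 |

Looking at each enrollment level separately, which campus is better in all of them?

Part-time: Campus B 5/24 = 20.8%, the satellite campus 9/29 = 31.0% → the satellite campus
Full-time: Campus B 13/20 = 65.0%, the satellite campus 27/35 = 77.1% → the satellite campus
The satellite campus has the higher rate in both groups.

the satellite campus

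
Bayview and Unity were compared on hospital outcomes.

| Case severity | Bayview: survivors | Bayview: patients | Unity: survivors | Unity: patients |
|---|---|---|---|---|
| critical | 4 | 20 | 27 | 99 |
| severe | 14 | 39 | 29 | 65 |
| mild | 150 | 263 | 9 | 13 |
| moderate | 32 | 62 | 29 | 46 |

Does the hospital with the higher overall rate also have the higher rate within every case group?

Critical: Bayview 4/20 = 20.0%, Unity 27/99 = 27.3% → Unity
Severe: Bayview 14/39 = 35.9%, Unity 29/65 = 44.6% → Unity
Mild: Bayview 150/263 = 57.0%, Unity 9/13 = 69.2% → Unity
Moderate: Bayview 32/62 = 51.6%, Unity 29/46 = 63.0% → Unity
Overall: Bayview 200/384 = 52.1%, Unity 94/223 = 42.2% → Bayview
Unity wins each case group but Bayview wins overall — the comparison reverses. Unity's patients skew toward critical, which has a lower base rate.

No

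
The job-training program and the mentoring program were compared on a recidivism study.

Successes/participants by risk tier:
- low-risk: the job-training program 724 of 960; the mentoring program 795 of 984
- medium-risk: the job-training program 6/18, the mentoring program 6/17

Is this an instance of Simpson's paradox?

No

Low-risk: the job-training program 724/960 = 75.4%, the mentoring program 795/984 = 80.8% → the mentoring program
Medium-risk: the job-training program 6/18 = 33.3%, the mentoring program 6/17 = 35.3% → the mentoring program
Overall: the job-training program 730/978 = 74.6%, the mentoring program 801/1001 = 80.0% → the mentoring program
The mentoring program wins overall and in every risk group — no reversal.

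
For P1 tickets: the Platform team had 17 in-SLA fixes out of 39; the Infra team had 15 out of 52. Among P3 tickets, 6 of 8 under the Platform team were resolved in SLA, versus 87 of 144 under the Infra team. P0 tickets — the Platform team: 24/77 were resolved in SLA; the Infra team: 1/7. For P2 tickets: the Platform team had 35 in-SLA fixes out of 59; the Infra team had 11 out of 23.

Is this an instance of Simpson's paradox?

Yes

P1: the Platform team 17/39 = 43.6%, the Infra team 15/52 = 28.8% → the Platform team
P3: the Platform team 6/8 = 75.0%, the Infra team 87/144 = 60.4% → the Platform team
P0: the Platform team 24/77 = 31.2%, the Infra team 1/7 = 14.3% → the Platform team
P2: the Platform team 35/59 = 59.3%, the Infra team 11/23 = 47.8% → the Platform team
Overall: the Platform team 82/183 = 44.8%, the Infra team 114/226 = 50.4% → the Infra team
The Platform team wins each ticket group but the Infra team wins overall — the comparison reverses. The Platform team's tickets skew toward P0, which has a lower base rate.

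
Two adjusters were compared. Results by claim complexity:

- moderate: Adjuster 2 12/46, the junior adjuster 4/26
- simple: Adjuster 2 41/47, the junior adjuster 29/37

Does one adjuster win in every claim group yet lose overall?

No

Moderate: Adjuster 2 12/46 = 26.1%, the junior adjuster 4/26 = 15.4% → Adjuster 2
Simple: Adjuster 2 41/47 = 87.2%, the junior adjuster 29/37 = 78.4% → Adjuster 2
Overall: Adjuster 2 53/93 = 57.0%, the junior adjuster 33/63 = 52.4% → Adjuster 2
Adjuster 2 wins overall and in every claim group — no reversal.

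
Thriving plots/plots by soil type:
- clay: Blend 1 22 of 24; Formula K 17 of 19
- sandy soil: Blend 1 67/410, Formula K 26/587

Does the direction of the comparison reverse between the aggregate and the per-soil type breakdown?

Clay: Blend 1 22/24 = 91.7%, Formula K 17/19 = 89.5% → Blend 1
Sandy soil: Blend 1 67/410 = 16.3%, Formula K 26/587 = 4.4% → Blend 1
Overall: Blend 1 89/434 = 20.5%, Formula K 43/606 = 7.1% → Blend 1
Blend 1 wins overall and in every soil group — no reversal.

No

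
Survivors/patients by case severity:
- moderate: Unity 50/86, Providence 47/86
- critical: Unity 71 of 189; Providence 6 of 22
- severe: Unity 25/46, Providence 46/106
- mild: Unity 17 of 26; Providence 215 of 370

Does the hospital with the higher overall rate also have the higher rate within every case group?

Moderate: Unity 50/86 = 58.1%, Providence 47/86 = 54.7% → Unity
Critical: Unity 71/189 = 37.6%, Providence 6/22 = 27.3% → Unity
Severe: Unity 25/46 = 54.3%, Providence 46/106 = 43.4% → Unity
Mild: Unity 17/26 = 65.4%, Providence 215/370 = 58.1% → Unity
Overall: Unity 163/347 = 47.0%, Providence 314/584 = 53.8% → Providence
Unity wins each case group but Providence wins overall — the comparison reverses. Unity's patients skew toward critical, which has a lower base rate.

No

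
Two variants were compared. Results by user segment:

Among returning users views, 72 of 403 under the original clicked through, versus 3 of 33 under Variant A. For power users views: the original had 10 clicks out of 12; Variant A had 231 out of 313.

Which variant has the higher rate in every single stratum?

the original

Returning users: the original 72/403 = 17.9%, Variant A 3/33 = 9.1% → the original
Power users: the original 10/12 = 83.3%, Variant A 231/313 = 73.8% → the original
The original has the higher rate in both groups.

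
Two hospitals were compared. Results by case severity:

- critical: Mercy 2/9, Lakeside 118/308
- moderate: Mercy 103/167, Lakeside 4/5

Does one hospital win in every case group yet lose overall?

Critical: Mercy 2/9 = 22.2%, Lakeside 118/308 = 38.3% → Lakeside
Moderate: Mercy 103/167 = 61.7%, Lakeside 4/5 = 80.0% → Lakeside
Overall: Mercy 105/176 = 59.7%, Lakeside 122/313 = 39.0% → Mercy
Lakeside wins each case group but Mercy wins overall — the comparison reverses. Lakeside's patients skew toward critical, which has a lower base rate.

Yes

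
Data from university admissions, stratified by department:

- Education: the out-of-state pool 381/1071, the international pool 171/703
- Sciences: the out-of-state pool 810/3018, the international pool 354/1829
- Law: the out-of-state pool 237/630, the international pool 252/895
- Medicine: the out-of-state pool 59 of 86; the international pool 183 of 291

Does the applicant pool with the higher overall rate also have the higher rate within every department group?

Education: the out-of-state pool 381/1071 = 35.6%, the international pool 171/703 = 24.3% → the out-of-state pool
Sciences: the out-of-state pool 810/3018 = 26.8%, the international pool 354/1829 = 19.4% → the out-of-state pool
Law: the out-of-state pool 237/630 = 37.6%, the international pool 252/895 = 28.2% → the out-of-state pool
Medicine: the out-of-state pool 59/86 = 68.6%, the international pool 183/291 = 62.9% → the out-of-state pool
Overall: the out-of-state pool 1487/4805 = 30.9%, the international pool 960/3718 = 25.8% → the out-of-state pool
The out-of-state pool wins overall and in every department group — no reversal.

Yes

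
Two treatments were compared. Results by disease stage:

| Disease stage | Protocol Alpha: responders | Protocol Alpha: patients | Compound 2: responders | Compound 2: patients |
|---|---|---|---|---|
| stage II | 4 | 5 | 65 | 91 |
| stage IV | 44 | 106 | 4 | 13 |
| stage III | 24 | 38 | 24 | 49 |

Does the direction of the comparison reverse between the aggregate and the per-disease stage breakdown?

Stage II: Protocol Alpha 4/5 = 80.0%, Compound 2 65/91 = 71.4% → Protocol Alpha
Stage IV: Protocol Alpha 44/106 = 41.5%, Compound 2 4/13 = 30.8% → Protocol Alpha
Stage III: Protocol Alpha 24/38 = 63.2%, Compound 2 24/49 = 49.0% → Protocol Alpha
Overall: Protocol Alpha 72/149 = 48.3%, Compound 2 93/153 = 60.8% → Compound 2
Protocol Alpha wins each disease group but Compound 2 wins overall — the comparison reverses. Protocol Alpha's patients skew toward stage IV, which has a lower base rate.

Yes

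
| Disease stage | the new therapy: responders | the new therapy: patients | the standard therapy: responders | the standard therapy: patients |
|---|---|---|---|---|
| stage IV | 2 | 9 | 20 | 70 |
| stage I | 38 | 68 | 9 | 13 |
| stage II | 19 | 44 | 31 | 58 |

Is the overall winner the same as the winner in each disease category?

Stage IV: the new therapy 2/9 = 22.2%, the standard therapy 20/70 = 28.6% → the standard therapy
Stage I: the new therapy 38/68 = 55.9%, the standard therapy 9/13 = 69.2% → the standard therapy
Stage II: the new therapy 19/44 = 43.2%, the standard therapy 31/58 = 53.4% → the standard therapy
Overall: the new therapy 59/121 = 48.8%, the standard therapy 60/141 = 42.6% → the new therapy
The standard therapy wins each disease group but the new therapy wins overall — the comparison reverses. The standard therapy's patients skew toward stage IV, which has a lower base rate.

No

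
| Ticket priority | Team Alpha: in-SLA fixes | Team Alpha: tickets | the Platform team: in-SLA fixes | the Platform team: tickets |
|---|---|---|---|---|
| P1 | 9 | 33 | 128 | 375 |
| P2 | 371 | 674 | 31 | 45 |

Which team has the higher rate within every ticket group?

P1: Team Alpha 9/33 = 27.3%, the Platform team 128/375 = 34.1% → the Platform team
P2: Team Alpha 371/674 = 55.0%, the Platform team 31/45 = 68.9% → the Platform team
The Platform team has the higher rate in both groups.

the Platform team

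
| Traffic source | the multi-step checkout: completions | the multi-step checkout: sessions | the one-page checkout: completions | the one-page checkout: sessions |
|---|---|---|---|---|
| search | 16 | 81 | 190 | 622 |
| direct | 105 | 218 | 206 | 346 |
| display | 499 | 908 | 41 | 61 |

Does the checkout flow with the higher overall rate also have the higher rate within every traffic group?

No

Search: the multi-step checkout 16/81 = 19.8%, the one-page checkout 190/622 = 30.5% → the one-page checkout
Direct: the multi-step checkout 105/218 = 48.2%, the one-page checkout 206/346 = 59.5% → the one-page checkout
Display: the multi-step checkout 499/908 = 55.0%, the one-page checkout 41/61 = 67.2% → the one-page checkout
Overall: the multi-step checkout 620/1207 = 51.4%, the one-page checkout 437/1029 = 42.5% → the multi-step checkout
The one-page checkout wins each traffic group but the multi-step checkout wins overall — the comparison reverses. The one-page checkout's sessions skew toward search, which has a lower base rate.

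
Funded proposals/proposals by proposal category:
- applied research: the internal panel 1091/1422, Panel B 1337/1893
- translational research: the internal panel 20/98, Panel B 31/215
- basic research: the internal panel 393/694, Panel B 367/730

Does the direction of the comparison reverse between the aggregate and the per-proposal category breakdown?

No

Applied research: the internal panel 1091/1422 = 76.7%, Panel B 1337/1893 = 70.6% → the internal panel
Translational research: the internal panel 20/98 = 20.4%, Panel B 31/215 = 14.4% → the internal panel
Basic research: the internal panel 393/694 = 56.6%, Panel B 367/730 = 50.3% → the internal panel
Overall: the internal panel 1504/2214 = 67.9%, Panel B 1735/2838 = 61.1% → the internal panel
The internal panel wins overall and in every proposal group — no reversal.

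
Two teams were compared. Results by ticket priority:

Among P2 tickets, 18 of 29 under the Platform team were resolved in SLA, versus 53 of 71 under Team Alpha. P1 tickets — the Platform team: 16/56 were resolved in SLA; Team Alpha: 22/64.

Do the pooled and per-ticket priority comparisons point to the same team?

P2: the Platform team 18/29 = 62.1%, Team Alpha 53/71 = 74.6% → Team Alpha
P1: the Platform team 16/56 = 28.6%, Team Alpha 22/64 = 34.4% → Team Alpha
Overall: the Platform team 34/85 = 40.0%, Team Alpha 75/135 = 55.6% → Team Alpha
Team Alpha wins overall and in every ticket group — no reversal.

Yes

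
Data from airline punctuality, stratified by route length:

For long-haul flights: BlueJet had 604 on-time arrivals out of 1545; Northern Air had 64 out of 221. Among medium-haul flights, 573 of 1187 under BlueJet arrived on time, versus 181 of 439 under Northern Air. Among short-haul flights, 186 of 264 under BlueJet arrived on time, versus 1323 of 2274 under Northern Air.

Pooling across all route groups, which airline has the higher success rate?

Long-haul: BlueJet 604/1545 = 39.1%, Northern Air 64/221 = 29.0% → BlueJet
Medium-haul: BlueJet 573/1187 = 48.3%, Northern Air 181/439 = 41.2% → BlueJet
Short-haul: BlueJet 186/264 = 70.5%, Northern Air 1323/2274 = 58.2% → BlueJet
Overall: BlueJet 1363/2996 = 45.5%, Northern Air 1568/2934 = 53.4% → Northern Air
(BlueJet wins every route group but Northern Air wins overall — BlueJet's flights skew toward the low-rate long-haul group.)

Northern Air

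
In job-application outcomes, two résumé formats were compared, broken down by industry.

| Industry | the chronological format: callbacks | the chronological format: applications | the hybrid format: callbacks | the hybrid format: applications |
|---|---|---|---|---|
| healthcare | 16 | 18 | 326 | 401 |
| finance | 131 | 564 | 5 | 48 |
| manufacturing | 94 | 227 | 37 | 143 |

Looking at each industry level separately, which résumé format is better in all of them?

the chronological format

Healthcare: the chronological format 16/18 = 88.9%, the hybrid format 326/401 = 81.3% → the chronological format
Finance: the chronological format 131/564 = 23.2%, the hybrid format 5/48 = 10.4% → the chronological format
Manufacturing: the chronological format 94/227 = 41.4%, the hybrid format 37/143 = 25.9% → the chronological format
The chronological format has the higher rate in all 3 groups.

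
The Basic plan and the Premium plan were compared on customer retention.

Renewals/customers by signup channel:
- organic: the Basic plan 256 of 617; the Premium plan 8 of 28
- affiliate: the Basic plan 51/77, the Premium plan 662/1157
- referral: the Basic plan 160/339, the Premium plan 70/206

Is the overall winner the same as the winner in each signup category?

No

Organic: the Basic plan 256/617 = 41.5%, the Premium plan 8/28 = 28.6% → the Basic plan
Affiliate: the Basic plan 51/77 = 66.2%, the Premium plan 662/1157 = 57.2% → the Basic plan
Referral: the Basic plan 160/339 = 47.2%, the Premium plan 70/206 = 34.0% → the Basic plan
Overall: the Basic plan 467/1033 = 45.2%, the Premium plan 740/1391 = 53.2% → the Premium plan
The Basic plan wins each signup group but the Premium plan wins overall — the comparison reverses. The Basic plan's customers skew toward organic, which has a lower base rate.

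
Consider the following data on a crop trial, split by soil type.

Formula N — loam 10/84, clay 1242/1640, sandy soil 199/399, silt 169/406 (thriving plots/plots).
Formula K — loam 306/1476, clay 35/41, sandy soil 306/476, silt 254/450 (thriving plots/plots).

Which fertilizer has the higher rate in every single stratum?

Formula K

Loam: Formula N 10/84 = 11.9%, Formula K 306/1476 = 20.7% → Formula K
Clay: Formula N 1242/1640 = 75.7%, Formula K 35/41 = 85.4% → Formula K
Sandy soil: Formula N 199/399 = 49.9%, Formula K 306/476 = 64.3% → Formula K
Silt: Formula N 169/406 = 41.6%, Formula K 254/450 = 56.4% → Formula K
Formula K has the higher rate in all 4 groups.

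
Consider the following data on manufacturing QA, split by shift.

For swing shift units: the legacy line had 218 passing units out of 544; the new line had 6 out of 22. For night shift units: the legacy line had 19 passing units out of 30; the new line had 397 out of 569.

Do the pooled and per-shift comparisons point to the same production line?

Swing shift: the legacy line 218/544 = 40.1%, the new line 6/22 = 27.3% → the legacy line
Night shift: the legacy line 19/30 = 63.3%, the new line 397/569 = 69.8% → the new line
Overall: the legacy line 237/574 = 41.3%, the new line 403/591 = 68.2% → the new line
Neither sweeps: the legacy line wins 1 of 2 groups, the new line wins 1. The new line wins overall but not every group — no Simpson reversal.

No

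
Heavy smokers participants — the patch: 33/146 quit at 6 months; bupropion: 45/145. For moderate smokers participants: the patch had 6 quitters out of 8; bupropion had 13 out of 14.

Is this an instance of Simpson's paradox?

Heavy smokers: the patch 33/146 = 22.6%, bupropion 45/145 = 31.0% → bupropion
Moderate smokers: the patch 6/8 = 75.0%, bupropion 13/14 = 92.9% → bupropion
Overall: the patch 39/154 = 25.3%, bupropion 58/159 = 36.5% → bupropion
Bupropion wins overall and in every dependence group — no reversal.

No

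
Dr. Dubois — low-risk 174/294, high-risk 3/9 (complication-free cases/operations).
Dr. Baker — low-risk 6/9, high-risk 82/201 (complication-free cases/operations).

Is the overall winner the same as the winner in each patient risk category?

No

Low-risk: Dr. Dubois 174/294 = 59.2%, Dr. Baker 6/9 = 66.7% → Dr. Baker
High-risk: Dr. Dubois 3/9 = 33.3%, Dr. Baker 82/201 = 40.8% → Dr. Baker
Overall: Dr. Dubois 177/303 = 58.4%, Dr. Baker 88/210 = 41.9% → Dr. Dubois
Dr. Baker wins each patient risk group but Dr. Dubois wins overall — the comparison reverses. Dr. Baker's operations skew toward high-risk, which has a lower base rate.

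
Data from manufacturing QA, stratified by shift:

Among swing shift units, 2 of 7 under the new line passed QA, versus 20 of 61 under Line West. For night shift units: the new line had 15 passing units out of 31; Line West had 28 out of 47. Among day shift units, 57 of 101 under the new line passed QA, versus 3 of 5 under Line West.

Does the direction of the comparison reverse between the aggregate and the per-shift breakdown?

Yes

Swing shift: the new line 2/7 = 28.6%, Line West 20/61 = 32.8% → Line West
Night shift: the new line 15/31 = 48.4%, Line West 28/47 = 59.6% → Line West
Day shift: the new line 57/101 = 56.4%, Line West 3/5 = 60.0% → Line West
Overall: the new line 74/139 = 53.2%, Line West 51/113 = 45.1% → the new line
Line West wins each shift group but the new line wins overall — the comparison reverses. Line West's units skew toward swing shift, which has a lower base rate.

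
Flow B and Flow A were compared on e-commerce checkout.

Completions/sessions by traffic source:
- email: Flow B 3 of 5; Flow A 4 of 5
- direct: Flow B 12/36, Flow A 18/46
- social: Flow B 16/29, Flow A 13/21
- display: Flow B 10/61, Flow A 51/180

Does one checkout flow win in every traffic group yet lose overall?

No

Email: Flow B 3/5 = 60.0%, Flow A 4/5 = 80.0% → Flow A
Direct: Flow B 12/36 = 33.3%, Flow A 18/46 = 39.1% → Flow A
Social: Flow B 16/29 = 55.2%, Flow A 13/21 = 61.9% → Flow A
Display: Flow B 10/61 = 16.4%, Flow A 51/180 = 28.3% → Flow A
Overall: Flow B 41/131 = 31.3%, Flow A 86/252 = 34.1% → Flow A
Flow A wins overall and in every traffic group — no reversal.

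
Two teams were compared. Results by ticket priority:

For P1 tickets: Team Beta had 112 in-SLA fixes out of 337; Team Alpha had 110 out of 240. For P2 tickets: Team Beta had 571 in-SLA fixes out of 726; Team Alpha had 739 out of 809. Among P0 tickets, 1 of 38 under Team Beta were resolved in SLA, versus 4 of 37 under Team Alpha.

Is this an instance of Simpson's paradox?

P1: Team Beta 112/337 = 33.2%, Team Alpha 110/240 = 45.8% → Team Alpha
P2: Team Beta 571/726 = 78.7%, Team Alpha 739/809 = 91.3% → Team Alpha
P0: Team Beta 1/38 = 2.6%, Team Alpha 4/37 = 10.8% → Team Alpha
Overall: Team Beta 684/1101 = 62.1%, Team Alpha 853/1086 = 78.5% → Team Alpha
Team Alpha wins overall and in every ticket group — no reversal.

No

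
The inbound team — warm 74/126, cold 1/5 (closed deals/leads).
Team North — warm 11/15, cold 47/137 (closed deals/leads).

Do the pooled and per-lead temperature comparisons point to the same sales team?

Warm: the inbound team 74/126 = 58.7%, Team North 11/15 = 73.3% → Team North
Cold: the inbound team 1/5 = 20.0%, Team North 47/137 = 34.3% → Team North
Overall: the inbound team 75/131 = 57.3%, Team North 58/152 = 38.2% → the inbound team
Team North wins each lead group but the inbound team wins overall — the comparison reverses. Team North's leads skew toward cold, which has a lower base rate.

No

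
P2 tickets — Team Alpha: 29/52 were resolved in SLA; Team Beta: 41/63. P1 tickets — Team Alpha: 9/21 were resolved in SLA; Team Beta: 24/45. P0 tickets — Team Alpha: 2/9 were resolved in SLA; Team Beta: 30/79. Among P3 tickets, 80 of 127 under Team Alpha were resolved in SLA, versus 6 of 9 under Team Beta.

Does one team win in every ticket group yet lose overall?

Yes

P2: Team Alpha 29/52 = 55.8%, Team Beta 41/63 = 65.1% → Team Beta
P1: Team Alpha 9/21 = 42.9%, Team Beta 24/45 = 53.3% → Team Beta
P0: Team Alpha 2/9 = 22.2%, Team Beta 30/79 = 38.0% → Team Beta
P3: Team Alpha 80/127 = 63.0%, Team Beta 6/9 = 66.7% → Team Beta
Overall: Team Alpha 120/209 = 57.4%, Team Beta 101/196 = 51.5% → Team Alpha
Team Beta wins each ticket group but Team Alpha wins overall — the comparison reverses. Team Beta's tickets skew toward P0, which has a lower base rate.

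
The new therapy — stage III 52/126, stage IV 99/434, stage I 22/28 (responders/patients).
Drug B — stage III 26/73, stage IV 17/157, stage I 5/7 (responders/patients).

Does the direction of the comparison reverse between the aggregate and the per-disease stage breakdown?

Stage III: the new therapy 52/126 = 41.3%, Drug B 26/73 = 35.6% → the new therapy
Stage IV: the new therapy 99/434 = 22.8%, Drug B 17/157 = 10.8% → the new therapy
Stage I: the new therapy 22/28 = 78.6%, Drug B 5/7 = 71.4% → the new therapy
Overall: the new therapy 173/588 = 29.4%, Drug B 48/237 = 20.3% → the new therapy
The new therapy wins overall and in every disease group — no reversal.

No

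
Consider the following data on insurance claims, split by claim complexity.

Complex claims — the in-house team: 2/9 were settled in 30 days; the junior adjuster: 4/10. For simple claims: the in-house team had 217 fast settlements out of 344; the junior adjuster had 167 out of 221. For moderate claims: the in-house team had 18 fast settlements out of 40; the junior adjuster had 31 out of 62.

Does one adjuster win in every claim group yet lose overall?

No

Complex: the in-house team 2/9 = 22.2%, the junior adjuster 4/10 = 40.0% → the junior adjuster
Simple: the in-house team 217/344 = 63.1%, the junior adjuster 167/221 = 75.6% → the junior adjuster
Moderate: the in-house team 18/40 = 45.0%, the junior adjuster 31/62 = 50.0% → the junior adjuster
Overall: the in-house team 237/393 = 60.3%, the junior adjuster 202/293 = 68.9% → the junior adjuster
The junior adjuster wins overall and in every claim group — no reversal.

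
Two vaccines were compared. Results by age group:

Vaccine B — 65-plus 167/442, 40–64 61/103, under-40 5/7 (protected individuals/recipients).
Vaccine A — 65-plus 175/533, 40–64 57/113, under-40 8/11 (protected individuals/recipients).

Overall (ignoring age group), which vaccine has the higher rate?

Vaccine B

65-plus: Vaccine B 167/442 = 37.8%, Vaccine A 175/533 = 32.8% → Vaccine B
40–64: Vaccine B 61/103 = 59.2%, Vaccine A 57/113 = 50.4% → Vaccine B
Under-40: Vaccine B 5/7 = 71.4%, Vaccine A 8/11 = 72.7% → Vaccine A
Overall: Vaccine B 233/552 = 42.2%, Vaccine A 240/657 = 36.5% → Vaccine B
(Neither sweeps every age group, but Vaccine B has the higher pooled rate.)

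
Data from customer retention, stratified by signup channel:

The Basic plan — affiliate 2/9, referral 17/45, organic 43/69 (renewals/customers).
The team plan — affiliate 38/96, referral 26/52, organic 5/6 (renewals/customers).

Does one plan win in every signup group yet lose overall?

Yes

Affiliate: the Basic plan 2/9 = 22.2%, the team plan 38/96 = 39.6% → the team plan
Referral: the Basic plan 17/45 = 37.8%, the team plan 26/52 = 50.0% → the team plan
Organic: the Basic plan 43/69 = 62.3%, the team plan 5/6 = 83.3% → the team plan
Overall: the Basic plan 62/123 = 50.4%, the team plan 69/154 = 44.8% → the Basic plan
The team plan wins each signup group but the Basic plan wins overall — the comparison reverses. The team plan's customers skew toward affiliate, which has a lower base rate.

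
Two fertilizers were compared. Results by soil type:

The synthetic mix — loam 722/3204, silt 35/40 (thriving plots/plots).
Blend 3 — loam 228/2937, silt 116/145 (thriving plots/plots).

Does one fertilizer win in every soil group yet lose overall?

No

Loam: the synthetic mix 722/3204 = 22.5%, Blend 3 228/2937 = 7.8% → the synthetic mix
Silt: the synthetic mix 35/40 = 87.5%, Blend 3 116/145 = 80.0% → the synthetic mix
Overall: the synthetic mix 757/3244 = 23.3%, Blend 3 344/3082 = 11.2% → the synthetic mix
The synthetic mix wins overall and in every soil group — no reversal.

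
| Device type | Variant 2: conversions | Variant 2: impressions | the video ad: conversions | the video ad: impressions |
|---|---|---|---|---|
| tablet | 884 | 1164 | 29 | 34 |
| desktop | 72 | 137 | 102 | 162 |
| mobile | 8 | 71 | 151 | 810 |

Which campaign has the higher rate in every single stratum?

the video ad

Tablet: Variant 2 884/1164 = 75.9%, the video ad 29/34 = 85.3% → the video ad
Desktop: Variant 2 72/137 = 52.6%, the video ad 102/162 = 63.0% → the video ad
Mobile: Variant 2 8/71 = 11.3%, the video ad 151/810 = 18.6% → the video ad
The video ad has the higher rate in all 3 groups.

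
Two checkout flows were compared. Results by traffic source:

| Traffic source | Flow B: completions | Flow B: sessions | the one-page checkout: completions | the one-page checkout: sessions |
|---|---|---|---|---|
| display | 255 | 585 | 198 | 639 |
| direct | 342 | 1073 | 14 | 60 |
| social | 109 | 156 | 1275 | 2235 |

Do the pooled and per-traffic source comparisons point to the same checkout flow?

No

Display: Flow B 255/585 = 43.6%, the one-page checkout 198/639 = 31.0% → Flow B
Direct: Flow B 342/1073 = 31.9%, the one-page checkout 14/60 = 23.3% → Flow B
Social: Flow B 109/156 = 69.9%, the one-page checkout 1275/2235 = 57.0% → Flow B
Overall: Flow B 706/1814 = 38.9%, the one-page checkout 1487/2934 = 50.7% → the one-page checkout
Flow B wins each traffic group but the one-page checkout wins overall — the comparison reverses. Flow B's sessions skew toward direct, which has a lower base rate.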